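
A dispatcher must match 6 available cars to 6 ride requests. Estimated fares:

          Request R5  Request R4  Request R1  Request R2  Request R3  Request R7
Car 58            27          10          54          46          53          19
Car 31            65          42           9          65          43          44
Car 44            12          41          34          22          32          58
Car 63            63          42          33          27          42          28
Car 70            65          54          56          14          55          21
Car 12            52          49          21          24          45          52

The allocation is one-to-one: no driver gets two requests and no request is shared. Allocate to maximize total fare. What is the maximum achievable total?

Optimal: Car 58→Request R1 ($54), Car 31→Request R2 ($65), Car 44→Request R7 ($58), Car 63→Request R5 ($63), Car 70→Request R3 ($55), Car 12→Request R4 ($49) — total 54+65+58+63+55+49 = $344.
Max-entry greedy (repeatedly take the single best remaining cell) gives $308, worse by 36.

Maximum total: $344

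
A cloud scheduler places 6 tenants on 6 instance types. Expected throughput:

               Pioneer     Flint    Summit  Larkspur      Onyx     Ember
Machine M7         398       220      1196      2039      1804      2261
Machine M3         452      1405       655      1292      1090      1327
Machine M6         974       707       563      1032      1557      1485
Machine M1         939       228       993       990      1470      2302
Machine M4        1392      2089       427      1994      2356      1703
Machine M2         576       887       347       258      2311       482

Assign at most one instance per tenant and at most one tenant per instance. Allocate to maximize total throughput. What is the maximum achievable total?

Maximum total: 10370 ops/s

This is the linear assignment problem.
Optimal: Pioneer→Machine M6 (974 ops/s), Flint→Machine M4 (2089 ops/s), Summit→Machine M3 (655 ops/s), Larkspur→Machine M7 (2039 ops/s), Onyx→Machine M2 (2311 ops/s), Ember→Machine M1 (2302 ops/s) — total 974+2089+655+2039+2311+2302 = 10370 ops/s.
Max-entry greedy (repeatedly take the single best remaining cell) gives 9423 ops/s, worse by 947.
Next-best assignment: Pioneer→Machine M6, Flint→Machine M3, Summit→Machine M7, Larkspur→Machine M4, Onyx→Machine M2, Ember→Machine M1 = 10182 ops/s.
Swapping Larkspur↔Pioneer (Larkspur→Machine M6 1032 ops/s, Pioneer→Machine M7 398 ops/s) loses 1583.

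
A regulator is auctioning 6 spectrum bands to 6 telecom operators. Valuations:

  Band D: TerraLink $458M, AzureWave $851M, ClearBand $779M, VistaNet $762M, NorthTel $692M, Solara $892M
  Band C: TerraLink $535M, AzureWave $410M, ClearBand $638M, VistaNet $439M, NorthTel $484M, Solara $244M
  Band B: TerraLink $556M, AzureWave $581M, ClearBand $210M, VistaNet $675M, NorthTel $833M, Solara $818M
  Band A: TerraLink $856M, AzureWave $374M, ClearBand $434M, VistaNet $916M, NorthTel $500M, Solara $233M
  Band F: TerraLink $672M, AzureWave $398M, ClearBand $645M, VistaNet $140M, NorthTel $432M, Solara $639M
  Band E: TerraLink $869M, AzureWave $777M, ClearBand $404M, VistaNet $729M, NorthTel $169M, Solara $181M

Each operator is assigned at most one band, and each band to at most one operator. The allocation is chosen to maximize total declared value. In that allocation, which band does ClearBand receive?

ClearBand receives Band C.

Optimal: TerraLink→Band E ($869M), AzureWave→Band D ($851M), ClearBand→Band C ($638M), VistaNet→Band A ($916M), NorthTel→Band B ($833M), Solara→Band F ($639M) — total 869+851+638+916+833+639 = $4746M.
Column-greedy (each band in turn goes to its best remaining operator) gives $4728M, worse by 18.
Checked against all permutations: $4746M is optimal.
ClearBand's own top band is Band D ($779M), but forcing ClearBand→Band D and reassigning the rest optimally gives only $4479M — worse by 267.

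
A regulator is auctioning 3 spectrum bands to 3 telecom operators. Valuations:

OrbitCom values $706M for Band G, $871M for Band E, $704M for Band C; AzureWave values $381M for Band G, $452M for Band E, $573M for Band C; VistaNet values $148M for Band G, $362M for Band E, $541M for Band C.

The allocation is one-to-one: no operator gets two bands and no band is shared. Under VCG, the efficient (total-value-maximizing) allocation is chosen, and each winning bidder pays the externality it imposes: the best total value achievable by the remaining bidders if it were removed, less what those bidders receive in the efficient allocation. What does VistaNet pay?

Efficient allocation: OrbitCom→Band E ($871M), AzureWave→Band G ($381M), VistaNet→Band C ($541M); total welfare W = $1793M.
VistaNet receives Band C at value $541M, so the others get W − 541 = $1252M.
Without VistaNet: best allocation of the remaining 2 bidders over all 3 bands is OrbitCom→Band E ($871M), AzureWave→Band C ($573M), total $1444M.
VCG payment = (others' best without VistaNet) − (others' welfare with VistaNet) = 1444 − 1252 = $192M.

VistaNet pays $192M.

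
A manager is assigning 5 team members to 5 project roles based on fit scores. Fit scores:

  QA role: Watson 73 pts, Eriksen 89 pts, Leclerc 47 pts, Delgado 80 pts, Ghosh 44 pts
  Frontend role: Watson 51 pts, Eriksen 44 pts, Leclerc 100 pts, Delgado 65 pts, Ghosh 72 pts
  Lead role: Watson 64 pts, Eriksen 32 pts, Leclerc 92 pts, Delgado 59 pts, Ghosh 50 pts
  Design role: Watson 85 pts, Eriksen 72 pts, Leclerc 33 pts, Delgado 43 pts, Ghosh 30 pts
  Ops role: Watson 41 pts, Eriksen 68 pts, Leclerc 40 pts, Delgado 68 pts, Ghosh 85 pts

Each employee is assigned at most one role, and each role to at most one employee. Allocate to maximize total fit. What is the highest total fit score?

Optimal: Watson→Design role (85 pts), Eriksen→QA role (89 pts), Leclerc→Frontend role (100 pts), Delgado→Lead role (59 pts), Ghosh→Ops role (85 pts) — total 85+89+100+59+85 = 418 pts.
Row-greedy (each employee in turn takes its best remaining role) gives 392 pts, worse by 26.
Next-best assignment: Watson→Design role, Eriksen→QA role, Leclerc→Lead role, Delgado→Frontend role, Ghosh→Ops role = 416 pts.

Maximum total: 418 pts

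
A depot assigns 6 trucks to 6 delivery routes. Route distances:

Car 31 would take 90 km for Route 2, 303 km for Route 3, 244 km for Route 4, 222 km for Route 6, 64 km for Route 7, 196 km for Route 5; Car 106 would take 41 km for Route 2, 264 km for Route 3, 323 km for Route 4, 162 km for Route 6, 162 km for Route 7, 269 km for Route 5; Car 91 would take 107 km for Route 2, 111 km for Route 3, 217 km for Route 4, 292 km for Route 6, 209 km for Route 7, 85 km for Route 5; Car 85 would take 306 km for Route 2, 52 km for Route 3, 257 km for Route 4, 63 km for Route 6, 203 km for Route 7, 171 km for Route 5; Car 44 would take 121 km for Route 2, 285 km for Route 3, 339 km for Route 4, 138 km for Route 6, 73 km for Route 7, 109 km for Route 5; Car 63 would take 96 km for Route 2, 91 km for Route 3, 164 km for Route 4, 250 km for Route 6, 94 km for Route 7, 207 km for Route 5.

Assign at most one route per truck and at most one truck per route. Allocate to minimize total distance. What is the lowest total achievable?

Min total: 544 km

Optimal: Car 31→Route 7 (64 km), Car 106→Route 2 (41 km), Car 91→Route 5 (85 km), Car 85→Route 3 (52 km), Car 44→Route 6 (138 km), Car 63→Route 4 (164 km) — total 64+41+85+52+138+164 = 544 km.
Checked against all permutations: 544 km is optimal.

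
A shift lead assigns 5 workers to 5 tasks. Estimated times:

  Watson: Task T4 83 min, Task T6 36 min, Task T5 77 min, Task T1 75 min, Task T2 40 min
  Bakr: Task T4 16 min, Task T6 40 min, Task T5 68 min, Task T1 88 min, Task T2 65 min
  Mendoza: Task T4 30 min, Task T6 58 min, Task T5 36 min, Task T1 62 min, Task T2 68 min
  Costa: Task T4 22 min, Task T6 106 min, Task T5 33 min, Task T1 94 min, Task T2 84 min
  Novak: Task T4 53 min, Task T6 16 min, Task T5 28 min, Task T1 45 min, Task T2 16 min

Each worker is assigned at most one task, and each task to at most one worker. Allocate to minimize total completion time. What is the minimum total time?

This is the linear assignment problem.
Optimal: Watson→Task T6 (36 min), Bakr→Task T4 (16 min), Mendoza→Task T1 (62 min), Costa→Task T5 (33 min), Novak→Task T2 (16 min) — total 36+16+62+33+16 = 163 min.
Swapping Costa↔Bakr (Costa→Task T4 22 min, Bakr→Task T5 68 min) adds 41.
No other one-to-one assignment undercuts 163 min.

Min total: 163 min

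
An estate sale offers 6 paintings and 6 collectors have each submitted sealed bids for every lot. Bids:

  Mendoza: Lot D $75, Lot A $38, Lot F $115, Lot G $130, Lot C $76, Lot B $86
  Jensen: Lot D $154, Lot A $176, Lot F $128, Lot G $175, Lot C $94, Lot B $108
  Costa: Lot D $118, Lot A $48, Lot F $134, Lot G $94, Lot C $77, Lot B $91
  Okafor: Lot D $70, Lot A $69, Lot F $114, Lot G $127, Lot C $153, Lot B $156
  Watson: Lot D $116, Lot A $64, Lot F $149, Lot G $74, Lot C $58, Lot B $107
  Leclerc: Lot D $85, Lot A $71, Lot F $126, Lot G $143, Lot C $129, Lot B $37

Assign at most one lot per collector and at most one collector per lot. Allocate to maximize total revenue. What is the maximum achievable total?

Max total: $858

Optimal: Mendoza→Lot G ($130), Jensen→Lot A ($176), Costa→Lot D ($118), Okafor→Lot B ($156), Watson→Lot F ($149), Leclerc→Lot C ($129) — total 130+176+118+156+149+129 = $858.
Swapping Costa↔Watson (Costa→Lot F $134, Watson→Lot D $116) loses 17.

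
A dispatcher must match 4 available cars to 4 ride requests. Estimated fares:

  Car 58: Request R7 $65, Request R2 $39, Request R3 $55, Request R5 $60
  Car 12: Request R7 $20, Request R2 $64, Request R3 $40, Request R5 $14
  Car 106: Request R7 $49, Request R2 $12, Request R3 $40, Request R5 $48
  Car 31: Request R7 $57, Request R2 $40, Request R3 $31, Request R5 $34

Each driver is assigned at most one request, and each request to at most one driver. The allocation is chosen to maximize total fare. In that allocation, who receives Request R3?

Car 58 receives Request R3.

This is the linear assignment problem.
Optimal: Car 58→Request R3 ($55), Car 12→Request R2 ($64), Car 106→Request R5 ($48), Car 31→Request R7 ($57) — total 55+64+48+57 = $224.
Row-greedy (each driver in turn takes its best remaining request) gives $208, worse by 16.
Car 58's own top request is Request R7 ($65), but forcing Car 58→Request R7 and reassigning the rest optimally gives only $208 — worse by 16.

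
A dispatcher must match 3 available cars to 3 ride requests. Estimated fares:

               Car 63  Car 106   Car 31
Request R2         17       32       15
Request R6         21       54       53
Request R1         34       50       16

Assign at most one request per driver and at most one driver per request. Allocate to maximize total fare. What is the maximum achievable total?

This is a one-to-one assignment (maximum-weight bipartite matching).
Optimal: Car 63→Request R2 ($17), Car 106→Request R1 ($50), Car 31→Request R6 ($53) — total 17+50+53 = $120.
Row-greedy (each driver in turn takes its best remaining request) gives $103, worse by 17.
Next-best assignment: Car 63→Request R1, Car 106→Request R2, Car 31→Request R6 = $119.
Swapping Car 106↔Car 63 (Car 106→Request R2 $32, Car 63→Request R1 $34) loses 1.

Max total: $120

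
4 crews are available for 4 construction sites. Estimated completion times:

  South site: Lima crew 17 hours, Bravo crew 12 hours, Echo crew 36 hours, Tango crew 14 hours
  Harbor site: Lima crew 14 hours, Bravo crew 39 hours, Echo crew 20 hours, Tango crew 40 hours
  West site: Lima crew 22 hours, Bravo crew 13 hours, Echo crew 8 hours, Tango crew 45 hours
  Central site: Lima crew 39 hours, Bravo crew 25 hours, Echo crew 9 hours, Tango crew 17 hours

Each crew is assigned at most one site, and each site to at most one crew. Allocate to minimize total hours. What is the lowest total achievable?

Minimum total: 50 hours

This is the linear assignment problem.
Optimal: Lima crew→Harbor site (14 hours), Bravo crew→West site (13 hours), Echo crew→Central site (9 hours), Tango crew→South site (14 hours) — total 14+13+9+14 = 50 hours.
Column-greedy (each site in turn goes to its cheapest remaining crew) gives 51 hours, worse by 1.
Swapping Echo crew↔Lima crew (Echo crew→Harbor site 20 hours, Lima crew→Central site 39 hours) adds 36.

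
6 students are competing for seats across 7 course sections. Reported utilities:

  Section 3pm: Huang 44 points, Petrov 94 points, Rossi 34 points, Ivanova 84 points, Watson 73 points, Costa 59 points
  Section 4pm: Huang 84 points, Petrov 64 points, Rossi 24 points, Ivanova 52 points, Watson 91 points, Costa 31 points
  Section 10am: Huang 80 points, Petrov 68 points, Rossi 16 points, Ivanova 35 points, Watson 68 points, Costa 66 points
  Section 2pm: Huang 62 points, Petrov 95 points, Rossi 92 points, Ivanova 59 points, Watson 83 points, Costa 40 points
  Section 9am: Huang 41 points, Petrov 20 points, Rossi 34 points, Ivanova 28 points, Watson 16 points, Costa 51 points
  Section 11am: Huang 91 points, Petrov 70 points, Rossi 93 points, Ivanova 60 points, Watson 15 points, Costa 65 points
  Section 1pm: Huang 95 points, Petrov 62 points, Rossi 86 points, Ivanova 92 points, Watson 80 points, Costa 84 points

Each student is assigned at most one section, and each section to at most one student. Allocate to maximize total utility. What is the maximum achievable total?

Max total: 527 points

Optimal: Huang→Section 10am (80 points), Petrov→Section 2pm (95 points), Rossi→Section 11am (93 points), Ivanova→Section 3pm (84 points), Watson→Section 4pm (91 points), Costa→Section 1pm (84 points) — total 80+95+93+84+91+84 = 527 points.
Next-best assignment: Huang→Section 11am, Petrov→Section 3pm, Rossi→Section 2pm, Ivanova→Section 1pm, Watson→Section 4pm, Costa→Section 10am = 526 points.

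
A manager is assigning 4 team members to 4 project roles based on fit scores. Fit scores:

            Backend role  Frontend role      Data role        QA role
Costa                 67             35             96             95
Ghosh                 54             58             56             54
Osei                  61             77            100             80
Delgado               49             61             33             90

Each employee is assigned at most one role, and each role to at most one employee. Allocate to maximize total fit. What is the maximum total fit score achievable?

Optimal: Costa→Data role (96 pts), Ghosh→Backend role (54 pts), Osei→Frontend role (77 pts), Delgado→QA role (90 pts) — total 96+54+77+90 = 317 pts.
Max-entry greedy (repeatedly take the single best remaining cell) gives 310 pts, worse by 7.
Next-best assignment: Costa→Backend role, Ghosh→Frontend role, Osei→Data role, Delgado→QA role = 315 pts.
Swapping Ghosh↔Osei (Ghosh→Frontend role 58 pts, Osei→Backend role 61 pts) loses 12.

Maximum total: 317 pts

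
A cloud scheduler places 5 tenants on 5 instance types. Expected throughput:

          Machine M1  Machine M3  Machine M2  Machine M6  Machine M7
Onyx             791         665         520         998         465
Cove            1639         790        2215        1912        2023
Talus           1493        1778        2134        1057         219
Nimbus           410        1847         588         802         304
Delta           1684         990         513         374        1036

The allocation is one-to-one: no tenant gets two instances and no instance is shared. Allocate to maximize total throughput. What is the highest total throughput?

Max total: 8686 ops/s

Treat this as an assignment problem: match each tenant to one instance.
Optimal: Onyx→Machine M6 (998 ops/s), Cove→Machine M7 (2023 ops/s), Talus→Machine M2 (2134 ops/s), Nimbus→Machine M3 (1847 ops/s), Delta→Machine M1 (1684 ops/s) — total 998+2023+2134+1847+1684 = 8686 ops/s.
Max-entry greedy (repeatedly take the single best remaining cell) gives 7268 ops/s, worse by 1418.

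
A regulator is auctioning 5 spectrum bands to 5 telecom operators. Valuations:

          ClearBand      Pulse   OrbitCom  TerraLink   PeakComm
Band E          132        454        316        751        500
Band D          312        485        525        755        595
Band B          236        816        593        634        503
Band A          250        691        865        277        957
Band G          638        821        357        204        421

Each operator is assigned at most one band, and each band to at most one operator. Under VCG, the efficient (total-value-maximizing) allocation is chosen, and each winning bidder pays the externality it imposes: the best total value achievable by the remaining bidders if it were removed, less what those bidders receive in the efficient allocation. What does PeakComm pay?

Efficient allocation: ClearBand→Band G ($638M), Pulse→Band B ($816M), OrbitCom→Band D ($525M), TerraLink→Band E ($751M), PeakComm→Band A ($957M); total welfare W = $3687M.
PeakComm receives Band A at value $957M, so the others get W − 957 = $2730M.
Without PeakComm: best allocation of the remaining 4 bidders over all 5 bands is ClearBand→Band G ($638M), Pulse→Band B ($816M), OrbitCom→Band A ($865M), TerraLink→Band D ($755M), total $3074M.
VCG payment = (others' best without PeakComm) − (others' welfare with PeakComm) = 3074 − 2730 = $344M.

PeakComm pays $344M.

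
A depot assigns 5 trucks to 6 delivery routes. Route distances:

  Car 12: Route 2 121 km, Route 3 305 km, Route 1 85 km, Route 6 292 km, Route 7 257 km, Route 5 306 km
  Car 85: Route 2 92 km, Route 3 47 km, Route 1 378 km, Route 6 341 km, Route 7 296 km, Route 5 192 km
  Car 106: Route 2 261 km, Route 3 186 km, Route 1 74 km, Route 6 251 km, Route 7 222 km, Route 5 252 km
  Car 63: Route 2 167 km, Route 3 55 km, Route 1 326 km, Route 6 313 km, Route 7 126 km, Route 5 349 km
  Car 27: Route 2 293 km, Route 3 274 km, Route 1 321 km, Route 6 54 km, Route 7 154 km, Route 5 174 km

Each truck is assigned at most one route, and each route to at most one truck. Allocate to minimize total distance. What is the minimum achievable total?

Min total: 422 km

Treat this as an assignment problem: match each truck to one route.
Optimal: Car 12→Route 2 (121 km), Car 85→Route 3 (47 km), Car 106→Route 1 (74 km), Car 63→Route 7 (126 km), Car 27→Route 6 (54 km) — total 121+47+74+126+54 = 422 km.
Column-greedy (each route in turn goes to its cheapest remaining truck) gives 532 km, worse by 110.
Next-best assignment: Car 12→Route 2, Car 85→Route 5, Car 106→Route 1, Car 63→Route 3, Car 27→Route 6 = 496 km.
No other one-to-one assignment undercuts 422 km.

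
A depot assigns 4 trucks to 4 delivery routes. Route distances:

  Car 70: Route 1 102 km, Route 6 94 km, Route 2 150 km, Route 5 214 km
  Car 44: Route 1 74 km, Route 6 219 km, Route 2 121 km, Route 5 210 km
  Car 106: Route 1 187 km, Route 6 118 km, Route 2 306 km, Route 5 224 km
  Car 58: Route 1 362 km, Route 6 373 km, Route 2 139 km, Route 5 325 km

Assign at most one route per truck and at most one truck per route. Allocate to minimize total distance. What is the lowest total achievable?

Optimal: Car 70→Route 6 (94 km), Car 44→Route 1 (74 km), Car 106→Route 5 (224 km), Car 58→Route 2 (139 km) — total 94+74+224+139 = 531 km.
Every other assignment is strictly worse.

Minimum total: 531 km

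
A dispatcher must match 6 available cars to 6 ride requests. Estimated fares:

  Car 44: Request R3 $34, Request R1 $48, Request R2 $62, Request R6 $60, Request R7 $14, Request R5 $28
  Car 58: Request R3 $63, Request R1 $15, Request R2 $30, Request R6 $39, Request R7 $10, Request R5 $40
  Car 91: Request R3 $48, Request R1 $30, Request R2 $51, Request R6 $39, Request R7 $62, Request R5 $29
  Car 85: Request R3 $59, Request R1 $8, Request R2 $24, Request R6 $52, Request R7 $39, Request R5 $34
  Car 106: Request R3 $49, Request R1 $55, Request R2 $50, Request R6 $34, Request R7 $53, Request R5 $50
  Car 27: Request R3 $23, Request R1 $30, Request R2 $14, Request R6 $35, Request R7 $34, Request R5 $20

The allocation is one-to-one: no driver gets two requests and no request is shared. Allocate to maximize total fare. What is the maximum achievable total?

Max total: $319

Optimal: Car 44→Request R2 ($62), Car 58→Request R3 ($63), Car 91→Request R7 ($62), Car 85→Request R6 ($52), Car 106→Request R5 ($50), Car 27→Request R1 ($30) — total 62+63+62+52+50+30 = $319.
Column-greedy (each request in turn goes to its best remaining driver) gives $314, worse by 5.
Swapping Car 106↔Car 58 (Car 106→Request R3 $49, Car 58→Request R5 $40) loses 24.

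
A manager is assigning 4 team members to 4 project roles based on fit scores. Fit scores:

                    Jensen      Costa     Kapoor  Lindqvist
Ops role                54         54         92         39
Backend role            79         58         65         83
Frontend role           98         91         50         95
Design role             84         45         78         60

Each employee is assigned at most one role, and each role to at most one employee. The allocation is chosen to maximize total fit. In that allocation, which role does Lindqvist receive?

Optimal: Jensen→Design role (84 pts), Costa→Frontend role (91 pts), Kapoor→Ops role (92 pts), Lindqvist→Backend role (83 pts) — total 84+91+92+83 = 350 pts.
Next-best assignment: Jensen→Design role, Costa→Backend role, Kapoor→Ops role, Lindqvist→Frontend role = 329 pts.
Swapping Lindqvist↔Jensen (Lindqvist→Design role 60 pts, Jensen→Backend role 79 pts) loses 28.
Lindqvist's own top role is Frontend role (95 pts), but forcing Lindqvist→Frontend role and reassigning the rest optimally gives only 329 pts — worse by 21.

Lindqvist receives Backend role.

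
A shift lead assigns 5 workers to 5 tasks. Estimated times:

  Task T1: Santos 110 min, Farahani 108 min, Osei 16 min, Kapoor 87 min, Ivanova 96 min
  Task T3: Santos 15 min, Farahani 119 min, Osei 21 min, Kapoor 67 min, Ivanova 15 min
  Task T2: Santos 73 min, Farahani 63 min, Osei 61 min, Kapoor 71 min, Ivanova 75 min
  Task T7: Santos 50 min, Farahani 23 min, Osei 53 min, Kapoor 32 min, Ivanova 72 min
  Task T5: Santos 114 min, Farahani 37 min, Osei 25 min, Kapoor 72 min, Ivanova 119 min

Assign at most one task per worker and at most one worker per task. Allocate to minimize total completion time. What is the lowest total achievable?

Minimum total: 173 min

Optimal: Santos→Task T2 (73 min), Farahani→Task T5 (37 min), Osei→Task T1 (16 min), Kapoor→Task T7 (32 min), Ivanova→Task T3 (15 min) — total 73+37+16+32+15 = 173 min.
Column-greedy (each task in turn goes to its cheapest remaining worker) gives 245 min, worse by 72.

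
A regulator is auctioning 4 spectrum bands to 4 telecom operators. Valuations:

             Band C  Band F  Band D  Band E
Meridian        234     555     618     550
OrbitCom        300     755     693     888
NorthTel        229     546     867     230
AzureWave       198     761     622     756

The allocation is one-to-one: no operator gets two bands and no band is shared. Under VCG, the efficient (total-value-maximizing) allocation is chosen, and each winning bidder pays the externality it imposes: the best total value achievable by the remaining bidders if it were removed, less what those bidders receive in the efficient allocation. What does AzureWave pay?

AzureWave pays $321M.

Efficient allocation: Meridian→Band C ($234M), OrbitCom→Band E ($888M), NorthTel→Band D ($867M), AzureWave→Band F ($761M); total welfare W = $2750M.
AzureWave receives Band F at value $761M, so the others get W − 761 = $1989M.
Without AzureWave: best allocation of the remaining 3 bidders over all 4 bands is Meridian→Band F ($555M), OrbitCom→Band E ($888M), NorthTel→Band D ($867M), total $2310M.
VCG payment = (others' best without AzureWave) − (others' welfare with AzureWave) = 2310 − 1989 = $321M.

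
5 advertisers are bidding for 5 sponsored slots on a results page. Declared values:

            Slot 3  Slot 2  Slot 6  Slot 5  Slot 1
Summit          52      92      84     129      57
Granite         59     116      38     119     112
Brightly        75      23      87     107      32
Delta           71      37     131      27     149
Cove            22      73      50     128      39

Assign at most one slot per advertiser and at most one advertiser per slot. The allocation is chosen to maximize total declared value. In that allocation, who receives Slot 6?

This is a one-to-one assignment (maximum-weight bipartite matching).
Optimal: Summit→Slot 6 ($84), Granite→Slot 2 ($116), Brightly→Slot 3 ($75), Delta→Slot 1 ($149), Cove→Slot 5 ($128) — total 84+116+75+149+128 = $552.
Max-entry greedy (repeatedly take the single best remaining cell) gives $503, worse by 49.
Checked against all permutations: $552 is optimal.
Summit's own top slot is Slot 5 ($129), but forcing Summit→Slot 5 and reassigning the rest optimally gives only $520 — worse by 32.

Summit receives Slot 6.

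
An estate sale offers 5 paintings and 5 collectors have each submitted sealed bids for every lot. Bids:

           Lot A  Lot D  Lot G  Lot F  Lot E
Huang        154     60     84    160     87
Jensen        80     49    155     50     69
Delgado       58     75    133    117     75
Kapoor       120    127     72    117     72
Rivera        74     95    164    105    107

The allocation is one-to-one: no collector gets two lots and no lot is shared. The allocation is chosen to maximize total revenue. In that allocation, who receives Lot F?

Delgado receives Lot F.

Optimal: Huang→Lot A ($154), Jensen→Lot G ($155), Delgado→Lot F ($117), Kapoor→Lot D ($127), Rivera→Lot E ($107) — total 154+155+117+127+107 = $660.
Column-greedy (each lot in turn goes to its best remaining collector) gives $631, worse by 29.
Next-best assignment: Huang→Lot A, Jensen→Lot E, Delgado→Lot F, Kapoor→Lot D, Rivera→Lot G = $631.
Delgado's own top lot is Lot G ($133), but forcing Delgado→Lot G and reassigning the rest optimally gives only $607 — worse by 53.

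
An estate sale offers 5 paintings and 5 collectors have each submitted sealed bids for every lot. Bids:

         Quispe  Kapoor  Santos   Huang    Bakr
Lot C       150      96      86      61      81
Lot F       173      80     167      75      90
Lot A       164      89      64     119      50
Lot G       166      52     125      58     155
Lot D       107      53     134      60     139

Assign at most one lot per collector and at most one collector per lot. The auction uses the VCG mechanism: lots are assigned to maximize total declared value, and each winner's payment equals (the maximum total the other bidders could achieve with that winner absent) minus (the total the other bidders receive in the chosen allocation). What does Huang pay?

Efficient allocation: Quispe→Lot G ($166), Kapoor→Lot C ($96), Santos→Lot F ($167), Huang→Lot A ($119), Bakr→Lot D ($139); total welfare W = $687.
Huang receives Lot A at value $119, so the others get W − 119 = $568.
Without Huang: best allocation of the remaining 4 bidders over all 5 lots is Quispe→Lot A ($164), Kapoor→Lot C ($96), Santos→Lot F ($167), Bakr→Lot G ($155), total $582.
VCG payment = (others' best without Huang) − (others' welfare with Huang) = 582 − 568 = $14.

Huang pays $14.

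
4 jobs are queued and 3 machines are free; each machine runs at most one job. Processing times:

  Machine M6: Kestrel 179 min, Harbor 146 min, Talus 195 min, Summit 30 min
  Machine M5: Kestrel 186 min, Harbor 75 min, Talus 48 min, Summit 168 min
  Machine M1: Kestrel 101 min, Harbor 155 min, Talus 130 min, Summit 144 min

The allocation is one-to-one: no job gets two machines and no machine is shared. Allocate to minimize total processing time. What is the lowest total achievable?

Minimum total: 179 min

This is the linear assignment problem.
Optimal: Summit→Machine M6 (30 min), Talus→Machine M5 (48 min), Kestrel→Machine M1 (101 min) — total 30+48+101 = 179 min.
Row-greedy (each job in turn takes its cheapest remaining machine) gives 371 min, worse by 192.
Next-best assignment: Summit→Machine M6, Harbor→Machine M5, Kestrel→Machine M1 = 206 min.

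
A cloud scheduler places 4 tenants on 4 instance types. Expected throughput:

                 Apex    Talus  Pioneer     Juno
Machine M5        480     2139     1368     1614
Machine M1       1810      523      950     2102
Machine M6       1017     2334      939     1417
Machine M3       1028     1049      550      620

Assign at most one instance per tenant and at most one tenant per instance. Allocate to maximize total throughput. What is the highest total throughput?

Maximum total: 6832 ops/s

This is a one-to-one assignment (maximum-weight bipartite matching).
Optimal: Apex→Machine M3 (1028 ops/s), Talus→Machine M6 (2334 ops/s), Pioneer→Machine M5 (1368 ops/s), Juno→Machine M1 (2102 ops/s) — total 1028+2334+1368+2102 = 6832 ops/s.
Column-greedy (each instance in turn goes to its best remaining tenant) gives 5808 ops/s, worse by 1024.
Next-best assignment: Apex→Machine M1, Talus→Machine M6, Pioneer→Machine M3, Juno→Machine M5 = 6308 ops/s.
Swapping Apex↔Talus (Apex→Machine M6 1017 ops/s, Talus→Machine M3 1049 ops/s) loses 1296.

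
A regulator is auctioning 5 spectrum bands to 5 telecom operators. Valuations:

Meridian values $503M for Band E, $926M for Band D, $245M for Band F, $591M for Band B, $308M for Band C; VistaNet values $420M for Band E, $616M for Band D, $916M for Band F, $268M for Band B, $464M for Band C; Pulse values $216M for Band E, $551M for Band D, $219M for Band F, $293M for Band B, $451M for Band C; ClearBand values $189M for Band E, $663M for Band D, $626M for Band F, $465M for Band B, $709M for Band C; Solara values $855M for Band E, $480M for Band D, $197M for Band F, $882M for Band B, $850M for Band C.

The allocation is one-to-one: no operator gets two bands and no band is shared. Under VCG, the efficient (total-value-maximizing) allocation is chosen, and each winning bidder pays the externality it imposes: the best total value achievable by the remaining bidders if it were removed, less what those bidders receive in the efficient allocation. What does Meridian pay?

Efficient allocation: Meridian→Band D ($926M), VistaNet→Band F ($916M), Pulse→Band B ($293M), ClearBand→Band C ($709M), Solara→Band E ($855M); total welfare W = $3699M.
Meridian receives Band D at value $926M, so the others get W − 926 = $2773M.
Without Meridian: best allocation of the remaining 4 bidders over all 5 bands is VistaNet→Band F ($916M), Pulse→Band D ($551M), ClearBand→Band C ($709M), Solara→Band B ($882M), total $3058M.
VCG payment = (others' best without Meridian) − (others' welfare with Meridian) = 3058 − 2773 = $285M.

Meridian pays $285M.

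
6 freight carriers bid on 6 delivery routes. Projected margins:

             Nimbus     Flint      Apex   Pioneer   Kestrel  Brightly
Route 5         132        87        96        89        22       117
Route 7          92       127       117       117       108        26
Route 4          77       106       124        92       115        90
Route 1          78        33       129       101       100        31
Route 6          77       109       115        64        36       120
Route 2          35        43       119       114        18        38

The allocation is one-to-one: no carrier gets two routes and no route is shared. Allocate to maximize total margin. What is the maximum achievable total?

Optimal: Nimbus→Route 5 ($132k), Flint→Route 7 ($127k), Apex→Route 1 ($129k), Pioneer→Route 2 ($114k), Kestrel→Route 4 ($115k), Brightly→Route 6 ($120k) — total 132+127+129+114+115+120 = $737k.
Column-greedy (each route in turn goes to its best remaining carrier) gives $622k, worse by 115.
Swapping Pioneer↔Nimbus (Pioneer→Route 5 $89k, Nimbus→Route 2 $35k) loses 122.
No other one-to-one assignment exceeds $737k.

Maximum total: $737k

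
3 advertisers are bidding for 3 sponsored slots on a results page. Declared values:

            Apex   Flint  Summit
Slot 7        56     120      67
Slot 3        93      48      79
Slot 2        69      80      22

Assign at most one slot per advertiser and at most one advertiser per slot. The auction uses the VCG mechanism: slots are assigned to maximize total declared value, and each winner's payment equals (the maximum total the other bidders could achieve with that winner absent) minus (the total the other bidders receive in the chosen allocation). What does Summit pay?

Efficient allocation: Apex→Slot 2 ($69), Flint→Slot 7 ($120), Summit→Slot 3 ($79); total welfare W = $268.
Summit receives Slot 3 at value $79, so the others get W − 79 = $189.
Without Summit: best allocation of the remaining 2 bidders over all 3 slots is Apex→Slot 3 ($93), Flint→Slot 7 ($120), total $213.
VCG payment = (others' best without Summit) − (others' welfare with Summit) = 213 − 189 = $24.

Summit pays $24.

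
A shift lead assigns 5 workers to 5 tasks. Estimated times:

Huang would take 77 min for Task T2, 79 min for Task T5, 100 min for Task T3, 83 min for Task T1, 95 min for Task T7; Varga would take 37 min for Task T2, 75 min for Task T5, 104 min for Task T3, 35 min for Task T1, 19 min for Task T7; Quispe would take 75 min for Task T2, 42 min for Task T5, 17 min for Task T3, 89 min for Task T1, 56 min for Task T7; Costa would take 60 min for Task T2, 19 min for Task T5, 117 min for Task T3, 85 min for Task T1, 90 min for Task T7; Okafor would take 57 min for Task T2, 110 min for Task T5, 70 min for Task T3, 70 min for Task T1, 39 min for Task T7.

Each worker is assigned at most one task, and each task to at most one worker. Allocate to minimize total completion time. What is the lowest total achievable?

Optimal: Huang→Task T2 (77 min), Varga→Task T1 (35 min), Quispe→Task T3 (17 min), Costa→Task T5 (19 min), Okafor→Task T7 (39 min) — total 77+35+17+19+39 = 187 min.
Min-entry greedy (repeatedly take the single cheapest remaining cell) gives 195 min, worse by 8.
Swapping Okafor↔Costa (Okafor→Task T5 110 min, Costa→Task T7 90 min) adds 142.

Min total: 187 min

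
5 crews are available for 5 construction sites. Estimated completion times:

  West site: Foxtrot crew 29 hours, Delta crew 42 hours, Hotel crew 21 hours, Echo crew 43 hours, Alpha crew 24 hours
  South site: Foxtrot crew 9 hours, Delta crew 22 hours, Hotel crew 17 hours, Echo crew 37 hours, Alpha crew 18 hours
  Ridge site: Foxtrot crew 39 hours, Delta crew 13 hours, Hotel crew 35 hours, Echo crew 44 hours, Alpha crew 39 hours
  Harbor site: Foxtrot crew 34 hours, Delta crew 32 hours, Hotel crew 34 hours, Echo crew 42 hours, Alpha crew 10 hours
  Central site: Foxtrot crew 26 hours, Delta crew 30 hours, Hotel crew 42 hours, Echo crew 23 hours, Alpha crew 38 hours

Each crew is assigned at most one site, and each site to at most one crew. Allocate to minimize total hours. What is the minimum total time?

Optimal: Foxtrot crew→South site (9 hours), Delta crew→Ridge site (13 hours), Hotel crew→West site (21 hours), Echo crew→Central site (23 hours), Alpha crew→Harbor site (10 hours) — total 9+13+21+23+10 = 76 hours.
Every other assignment is strictly worse.

Minimum total: 76 hours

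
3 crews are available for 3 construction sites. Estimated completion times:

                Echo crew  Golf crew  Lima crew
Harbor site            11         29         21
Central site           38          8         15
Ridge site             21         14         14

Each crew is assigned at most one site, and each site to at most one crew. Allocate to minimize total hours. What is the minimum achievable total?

Min total: 33 hours

Optimal: Echo crew→Harbor site (11 hours), Golf crew→Central site (8 hours), Lima crew→Ridge site (14 hours) — total 11+8+14 = 33 hours.
Checked against all permutations: 33 hours is optimal.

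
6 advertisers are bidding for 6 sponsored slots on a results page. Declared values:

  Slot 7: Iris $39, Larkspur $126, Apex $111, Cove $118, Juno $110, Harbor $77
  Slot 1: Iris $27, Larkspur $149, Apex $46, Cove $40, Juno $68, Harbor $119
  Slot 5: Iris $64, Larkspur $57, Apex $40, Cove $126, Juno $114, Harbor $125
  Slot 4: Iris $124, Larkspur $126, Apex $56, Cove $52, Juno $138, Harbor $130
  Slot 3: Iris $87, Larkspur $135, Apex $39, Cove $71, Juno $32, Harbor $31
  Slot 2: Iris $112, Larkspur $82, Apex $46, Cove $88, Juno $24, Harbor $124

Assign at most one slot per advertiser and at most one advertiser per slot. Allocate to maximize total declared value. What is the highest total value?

This is a one-to-one assignment (maximum-weight bipartite matching).
Optimal: Iris→Slot 2 ($112), Larkspur→Slot 3 ($135), Apex→Slot 7 ($111), Cove→Slot 5 ($126), Juno→Slot 4 ($138), Harbor→Slot 1 ($119) — total 112+135+111+126+138+119 = $741.
Column-greedy (each slot in turn goes to its best remaining advertiser) gives $642, worse by 99.
Swapping Harbor↔Apex (Harbor→Slot 7 $77, Apex→Slot 1 $46) loses 107.
No other one-to-one assignment exceeds $741.

Max total: $741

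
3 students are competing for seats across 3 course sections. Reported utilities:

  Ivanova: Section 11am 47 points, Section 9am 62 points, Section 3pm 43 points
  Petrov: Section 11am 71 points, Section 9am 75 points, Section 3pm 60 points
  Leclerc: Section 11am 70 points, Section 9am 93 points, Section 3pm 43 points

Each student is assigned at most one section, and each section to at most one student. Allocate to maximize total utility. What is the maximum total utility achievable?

Optimal: Ivanova→Section 3pm (43 points), Petrov→Section 11am (71 points), Leclerc→Section 9am (93 points) — total 43+71+93 = 207 points.
Row-greedy (each student in turn takes its best remaining section) gives 176 points, worse by 31.
Next-best assignment: Ivanova→Section 11am, Petrov→Section 3pm, Leclerc→Section 9am = 200 points.
No other one-to-one assignment exceeds 207 points.

Max total: 207 points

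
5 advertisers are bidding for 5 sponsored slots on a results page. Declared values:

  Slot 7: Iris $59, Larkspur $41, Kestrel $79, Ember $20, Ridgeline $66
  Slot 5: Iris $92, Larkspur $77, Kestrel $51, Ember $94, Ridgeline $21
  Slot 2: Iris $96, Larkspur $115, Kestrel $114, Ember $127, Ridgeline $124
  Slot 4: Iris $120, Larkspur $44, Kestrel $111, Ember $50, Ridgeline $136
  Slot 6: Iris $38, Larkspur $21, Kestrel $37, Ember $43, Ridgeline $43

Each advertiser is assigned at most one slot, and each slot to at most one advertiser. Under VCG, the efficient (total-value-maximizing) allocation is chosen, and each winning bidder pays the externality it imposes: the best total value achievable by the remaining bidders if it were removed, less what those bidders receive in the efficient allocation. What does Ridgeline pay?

Efficient allocation: Iris→Slot 5 ($92), Larkspur→Slot 2 ($115), Kestrel→Slot 7 ($79), Ember→Slot 6 ($43), Ridgeline→Slot 4 ($136); total welfare W = $465.
Ridgeline receives Slot 4 at value $136, so the others get W − 136 = $329.
Without Ridgeline: best allocation of the remaining 4 bidders over all 5 slots is Iris→Slot 4 ($120), Larkspur→Slot 2 ($115), Kestrel→Slot 7 ($79), Ember→Slot 5 ($94), total $408.
VCG payment = (others' best without Ridgeline) − (others' welfare with Ridgeline) = 408 − 329 = $79.

Ridgeline pays $79.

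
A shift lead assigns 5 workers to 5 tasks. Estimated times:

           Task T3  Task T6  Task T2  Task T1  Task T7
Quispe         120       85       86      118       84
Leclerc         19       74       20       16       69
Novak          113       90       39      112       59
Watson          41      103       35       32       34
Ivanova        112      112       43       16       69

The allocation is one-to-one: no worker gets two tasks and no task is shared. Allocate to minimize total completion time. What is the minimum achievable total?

Min total: 193 min

Optimal: Quispe→Task T6 (85 min), Leclerc→Task T3 (19 min), Novak→Task T2 (39 min), Watson→Task T7 (34 min), Ivanova→Task T1 (16 min) — total 85+19+39+34+16 = 193 min.
Checked against all permutations: 193 min is optimal.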